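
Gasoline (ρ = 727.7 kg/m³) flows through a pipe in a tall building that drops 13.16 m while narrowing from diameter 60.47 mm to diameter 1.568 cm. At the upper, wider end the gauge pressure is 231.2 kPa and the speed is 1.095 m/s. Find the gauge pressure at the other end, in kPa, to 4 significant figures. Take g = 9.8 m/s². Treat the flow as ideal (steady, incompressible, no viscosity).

The volume flow rate is constant, so v₂ = (A₁/A₂)v₁ = (28.72/1.931)·1.095 = 16.29 m/s.
Bernoulli: P₁ + ½ρv₁² + ρg h₁ = P₂ + ½ρv₂² + ρg h₂, so P₂ = P₁ + ½ρ(v₁² − v₂²) − ρg(h₂ − h₁).
P₂ = 231200 + ½·727.7·(1.095² − 16.29²) − 727.7·9.8·(−13.16) = 231200 + (-96060) − (-93850) = 229000 Pa.

P₂ ≈ 229.0 kPa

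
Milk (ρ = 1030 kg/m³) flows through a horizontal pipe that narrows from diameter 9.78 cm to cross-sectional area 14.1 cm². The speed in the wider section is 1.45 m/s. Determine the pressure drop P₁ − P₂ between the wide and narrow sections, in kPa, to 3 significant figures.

The volume flow rate is constant, so v₂ = (A₁/A₂)v₁ = (75.1/14.1)·1.45 = 7.73 m/s.
Along the horizontal streamline, P + ½ρv² is constant.
P₁ − P₂ = ½·1030·(7.73² − 1.45²) = ½·1030·57.6 = 29700 Pa.

29.7 kPa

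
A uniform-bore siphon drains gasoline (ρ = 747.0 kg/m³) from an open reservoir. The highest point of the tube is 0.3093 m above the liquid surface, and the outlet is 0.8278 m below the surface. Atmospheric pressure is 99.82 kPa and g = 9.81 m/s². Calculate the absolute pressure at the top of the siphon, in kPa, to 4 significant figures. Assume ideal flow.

91.49 kPa

The outlet speed comes from Torricelli: v = √(2g·0.8278) = 4.030 m/s.
With constant cross-section the crest speed equals v; applying Bernoulli from the surface up to the crest, P_top = P_atm − ½ρv² − ρg·h_top.
P_top = 99820 − ½·747.0·4.030² − 747.0·9.81·0.3093 = 91490 Pa.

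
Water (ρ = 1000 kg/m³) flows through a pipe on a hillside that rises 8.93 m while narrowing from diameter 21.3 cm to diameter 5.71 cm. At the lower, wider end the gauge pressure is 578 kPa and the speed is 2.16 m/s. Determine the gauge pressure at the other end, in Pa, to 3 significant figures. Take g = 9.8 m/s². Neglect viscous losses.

P₂ ≈ 41100 Pa

By continuity, v₂ = v₁·A₁/A₂ = 2.16·(356/25.6) = 30.1 m/s.
Bernoulli: P₁ + ½ρv₁² + ρg h₁ = P₂ + ½ρv₂² + ρg h₂, so P₂ = P₁ + ½ρ(v₁² − v₂²) − ρg(h₂ − h₁).
P₂ = 578000 + ½·1000·(2.16² − 30.1²) − 1000·9.8·(+8.93) = 578000 + (-449000) − (87500) = 41100 Pa.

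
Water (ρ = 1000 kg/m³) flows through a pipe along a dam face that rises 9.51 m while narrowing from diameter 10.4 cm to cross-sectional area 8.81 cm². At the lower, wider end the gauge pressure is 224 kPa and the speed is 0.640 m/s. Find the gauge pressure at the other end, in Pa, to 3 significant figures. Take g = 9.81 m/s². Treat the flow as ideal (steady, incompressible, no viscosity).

112000 Pa

By continuity, v₂ = v₁·A₁/A₂ = 0.640·(84.9/8.81) = 6.17 m/s.
Energy conservation along the streamline gives P₂ = P₁ − ½ρ(v₂² − v₁²) − ρg(h₂ − h₁).
P₂ = 224000 + ½·1000·(0.640² − 6.17²) − 1000·9.81·(+9.51) = 224000 + (-18800) − (93300) = 112000 Pa.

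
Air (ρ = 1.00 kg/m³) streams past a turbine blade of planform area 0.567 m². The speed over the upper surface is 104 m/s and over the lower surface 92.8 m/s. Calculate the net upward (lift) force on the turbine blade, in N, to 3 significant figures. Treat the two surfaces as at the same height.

F ≈ 625 N

With equal heights on the two surfaces, Bernoulli gives P_lower − P_upper = ½ρ(v_upper² − v_lower²).
ΔP = ½·1.00·(104² − 92.8²) = 1100 Pa.
Lift = ΔP · A = 1100 × 0.567 = 625 N.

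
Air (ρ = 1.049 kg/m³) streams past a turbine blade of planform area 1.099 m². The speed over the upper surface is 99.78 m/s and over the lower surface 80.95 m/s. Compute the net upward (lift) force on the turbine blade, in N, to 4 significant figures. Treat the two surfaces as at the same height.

1962 N

With equal heights on the two surfaces, Bernoulli gives P_lower − P_upper = ½ρ(v_upper² − v_lower²).
ΔP = ½·1.049·(99.78² − 80.95²) = 1785 Pa.
Lift = ΔP · A = 1785 × 1.099 = 1962 N.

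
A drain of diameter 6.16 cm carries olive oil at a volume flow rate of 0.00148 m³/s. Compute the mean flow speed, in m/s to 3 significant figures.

Q = 0.00148 m³/s = 0.00148 m³/s.
v = Q/A = 0.00148 / 0.00298 = 0.497 m/s.

v = 0.497 m/s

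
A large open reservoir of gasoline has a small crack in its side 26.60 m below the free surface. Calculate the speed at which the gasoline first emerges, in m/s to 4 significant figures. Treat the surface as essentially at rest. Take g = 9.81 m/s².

Torricelli's result v = √(2gh) gives v = √(2·9.81·26.60) = 22.84 m/s.

v = 22.84 m/s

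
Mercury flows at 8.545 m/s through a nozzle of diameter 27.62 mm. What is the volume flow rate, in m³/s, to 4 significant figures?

Q ≈ 0.005120 m³/s

Q = A·v = 0.0005992 m² × 8.545 m/s = 0.005120 m³/s.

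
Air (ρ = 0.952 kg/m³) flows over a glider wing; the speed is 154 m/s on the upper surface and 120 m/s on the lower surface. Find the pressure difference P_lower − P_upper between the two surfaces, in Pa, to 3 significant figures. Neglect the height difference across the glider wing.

4430 Pa

Bernoulli (same height): P_lower − P_upper = ½ρ(v_upper² − v_lower²).
ΔP = ½·0.952·(154² − 120²) = 4430 Pa.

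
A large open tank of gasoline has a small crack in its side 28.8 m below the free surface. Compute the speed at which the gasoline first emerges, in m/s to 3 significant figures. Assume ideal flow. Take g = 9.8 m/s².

Torricelli's result v = √(2gh) gives v = √(2·9.8·28.8) = 23.8 m/s.

v ≈ 23.8 m/s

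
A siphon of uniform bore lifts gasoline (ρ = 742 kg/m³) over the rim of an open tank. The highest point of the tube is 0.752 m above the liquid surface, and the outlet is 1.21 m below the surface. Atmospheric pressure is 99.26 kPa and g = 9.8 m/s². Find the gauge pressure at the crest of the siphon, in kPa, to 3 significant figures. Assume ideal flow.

From the surface to the outlet (both open to atmosphere, surface at rest): v = √(2g·h_out) = √(2·9.8·1.21) = 4.87 m/s.
The bore is uniform, so the speed at the crest is the same v. Bernoulli surface→crest: P_atm = P_top + ½ρv² + ρg·h_top.
P_top = 99260 − ½·742·4.87² − 742·9.8·0.752 = 85000 Pa. So P_gauge = P_top − P_atm = -14300 Pa.

-14.3 kPa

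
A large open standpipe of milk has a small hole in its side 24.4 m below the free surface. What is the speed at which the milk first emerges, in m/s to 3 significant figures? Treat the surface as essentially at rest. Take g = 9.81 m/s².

21.9 m/s

Bernoulli from surface to hole (P equal, v_surface ≈ 0): v = √(2gh) = √(2×9.81×24.4) = 21.9 m/s.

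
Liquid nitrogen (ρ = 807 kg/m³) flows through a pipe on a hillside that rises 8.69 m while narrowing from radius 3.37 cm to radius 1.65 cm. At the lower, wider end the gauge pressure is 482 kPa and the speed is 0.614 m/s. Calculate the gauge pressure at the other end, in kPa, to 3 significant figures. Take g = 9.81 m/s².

Mass conservation (A₁v₁ = A₂v₂) gives v₂ = 0.614 × 35.7/8.55 = 2.56 m/s.
Bernoulli: P₁ + ½ρv₁² + ρg h₁ = P₂ + ½ρv₂² + ρg h₂, so P₂ = P₁ + ½ρ(v₁² − v₂²) − ρg(h₂ − h₁).
P₂ = 482000 + ½·807·(0.614² − 2.56²) − 807·9.81·(+8.69) = 482000 + (-2490) − (68800) = 411000 Pa.

P₂ ≈ 411 kPa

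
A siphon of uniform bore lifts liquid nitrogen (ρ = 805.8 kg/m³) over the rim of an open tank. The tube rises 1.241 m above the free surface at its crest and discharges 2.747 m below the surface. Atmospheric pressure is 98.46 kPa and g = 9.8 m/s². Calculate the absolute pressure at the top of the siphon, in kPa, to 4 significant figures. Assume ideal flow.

66.97 kPa

Bernoulli surface→outlet gives ½v² = g·h_out, so v = √(2·9.8·2.747) = 7.338 m/s.
Continuity keeps v the same throughout the tube; from surface to crest, P_atm + 0 = P_top + ½ρv² + ρg·h_top.
P_top = 98460 − ½·805.8·7.338² − 805.8·9.8·1.241 = 66970 Pa.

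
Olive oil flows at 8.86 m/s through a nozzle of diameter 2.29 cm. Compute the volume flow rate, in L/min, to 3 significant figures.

219 L/min

Q = A·v = 0.000412 m² × 8.86 m/s = 0.00365 m³/s.
Converting: 0.00365 m³/s × 60000 = 219 L/min.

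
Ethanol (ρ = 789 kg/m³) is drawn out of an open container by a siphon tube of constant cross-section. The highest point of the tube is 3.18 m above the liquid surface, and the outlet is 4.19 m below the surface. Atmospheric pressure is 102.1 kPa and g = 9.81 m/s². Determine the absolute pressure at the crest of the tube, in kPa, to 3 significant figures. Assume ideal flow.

The outlet speed comes from Torricelli: v = √(2g·4.19) = 9.07 m/s.
The bore is uniform, so the speed at the crest is the same v. Bernoulli surface→crest: P_atm = P_top + ½ρv² + ρg·h_top.
P_top = 102100 − ½·789·9.07² − 789·9.81·3.18 = 45100 Pa.

P_top = 45.1 kPa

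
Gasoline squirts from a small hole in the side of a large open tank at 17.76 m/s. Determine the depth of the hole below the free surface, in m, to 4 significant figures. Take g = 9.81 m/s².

16.08 m

Torricelli: v = √(2gh), so h = v²/(2g).
h = 17.76²/(2·9.81) = 315.4/19.62 = 16.08 m.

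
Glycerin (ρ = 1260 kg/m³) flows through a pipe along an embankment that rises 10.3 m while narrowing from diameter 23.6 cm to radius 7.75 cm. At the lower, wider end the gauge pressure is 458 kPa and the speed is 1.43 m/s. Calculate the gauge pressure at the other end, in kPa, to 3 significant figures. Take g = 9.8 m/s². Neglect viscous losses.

P₂ ≈ 325 kPa

The volume flow rate is constant, so v₂ = (A₁/A₂)v₁ = (437/189)·1.43 = 3.32 m/s.
Energy conservation along the streamline gives P₂ = P₁ − ½ρ(v₂² − v₁²) − ρg(h₂ − h₁).
P₂ = 458000 + ½·1260·(1.43² − 3.32²) − 1260·9.8·(+10.3) = 458000 + (-5640) − (127000) = 325000 Pa.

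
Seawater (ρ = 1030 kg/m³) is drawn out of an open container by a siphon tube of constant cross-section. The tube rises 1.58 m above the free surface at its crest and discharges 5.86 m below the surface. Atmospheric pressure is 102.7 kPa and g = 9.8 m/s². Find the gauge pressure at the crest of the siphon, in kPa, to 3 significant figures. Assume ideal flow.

P_gauge = -75.1 kPa

Bernoulli surface→outlet gives ½v² = g·h_out, so v = √(2·9.8·5.86) = 10.7 m/s.
With constant cross-section the crest speed equals v; applying Bernoulli from the surface up to the crest, P_top = P_atm − ½ρv² − ρg·h_top.
P_top = 102700 − ½·1030·10.7² − 1030·9.8·1.58 = 27600 Pa. So P_gauge = P_top − P_atm = -75100 Pa.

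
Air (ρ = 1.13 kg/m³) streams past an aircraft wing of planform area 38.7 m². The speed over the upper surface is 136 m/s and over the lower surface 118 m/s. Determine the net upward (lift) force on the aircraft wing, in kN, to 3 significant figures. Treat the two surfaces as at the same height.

F ≈ 100.0 kN

The faster flow above has the lower pressure; Bernoulli (same height) gives ΔP = ½ρ(v_up² − v_low²).
ΔP = ½·1.13·(136² − 118²) = 2580 Pa.
Lift = ΔP · A = 2580 × 38.7 = 100000 N.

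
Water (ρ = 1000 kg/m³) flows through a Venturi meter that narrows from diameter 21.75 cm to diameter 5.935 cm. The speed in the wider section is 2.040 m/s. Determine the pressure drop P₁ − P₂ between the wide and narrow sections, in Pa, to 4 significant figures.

Mass conservation (A₁v₁ = A₂v₂) gives v₂ = 2.040 × 371.5/27.67 = 27.40 m/s.
Along the horizontal streamline, P + ½ρv² is constant.
P₁ − P₂ = ½·1000·(27.40² − 2.040²) = ½·1000·746.4 = 373200 Pa.

ΔP = 373200 Pa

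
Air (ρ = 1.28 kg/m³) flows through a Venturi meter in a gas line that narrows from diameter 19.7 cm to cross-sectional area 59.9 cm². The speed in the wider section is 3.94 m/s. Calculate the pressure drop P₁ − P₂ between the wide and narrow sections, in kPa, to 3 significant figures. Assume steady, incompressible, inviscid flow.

Continuity gives A₁v₁ = A₂v₂, so v₂ = (305 cm²)/(59.9 cm²) × 3.94 m/s = 20.0 m/s.
With no height change, Bernoulli's equation is P₁ + ½ρv₁² = P₂ + ½ρv₂².
P₁ − P₂ = ½·1.28·(20.0² − 3.94²) = ½·1.28·386 = 247 Pa.

ΔP ≈ 0.247 kPa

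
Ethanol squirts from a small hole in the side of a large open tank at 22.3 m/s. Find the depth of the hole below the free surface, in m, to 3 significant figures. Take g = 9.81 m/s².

For a small hole in a large open tank, ½v² = gh, giving h = v²/(2g).
h = 22.3²/(2·9.81) = 497/19.62 = 25.3 m.

h = 25.3 m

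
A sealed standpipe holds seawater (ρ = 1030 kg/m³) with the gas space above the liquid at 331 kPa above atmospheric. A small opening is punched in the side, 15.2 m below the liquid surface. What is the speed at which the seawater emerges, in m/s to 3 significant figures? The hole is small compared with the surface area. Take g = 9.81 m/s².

Take point 1 at the surface (v₁ ≈ 0) and point 2 at the hole (at atmospheric pressure). Bernoulli: P₁ + ρg h = P_atm + ½ρv₂².
With P₁ − P_atm = 331000 Pa, v₂ = √(2gh + 2ΔP/ρ) = √(2·9.81·15.2 + 2·331000/1030) = 30.7 m/s.

v ≈ 30.7 m/s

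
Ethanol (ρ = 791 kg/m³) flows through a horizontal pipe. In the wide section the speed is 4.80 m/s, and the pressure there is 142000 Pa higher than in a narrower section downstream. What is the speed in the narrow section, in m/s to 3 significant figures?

19.5 m/s

With h₁ = h₂, rearranging Bernoulli gives v₂ = √(v₁² + 2ΔP/ρ).
v₂ = √(4.80² + 2·142000/791) = √(23.0 + 359) = 19.5 m/s.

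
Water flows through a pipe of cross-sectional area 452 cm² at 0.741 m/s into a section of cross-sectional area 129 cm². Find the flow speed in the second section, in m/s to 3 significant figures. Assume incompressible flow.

v₂ ≈ 2.60 m/s

By continuity, v₂ = v₁·A₁/A₂ = 0.741·(452/129) = 2.60 m/s.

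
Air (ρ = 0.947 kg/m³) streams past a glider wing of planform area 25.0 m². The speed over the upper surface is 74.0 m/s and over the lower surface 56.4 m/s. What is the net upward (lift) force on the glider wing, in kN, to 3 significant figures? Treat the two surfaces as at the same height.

F ≈ 27.2 kN

The faster flow above has the lower pressure; Bernoulli (same height) gives ΔP = ½ρ(v_up² − v_low²).
ΔP = ½·0.947·(74.0² − 56.4²) = 1090 Pa.
Lift = ΔP · A = 1090 × 25.0 = 27200 N.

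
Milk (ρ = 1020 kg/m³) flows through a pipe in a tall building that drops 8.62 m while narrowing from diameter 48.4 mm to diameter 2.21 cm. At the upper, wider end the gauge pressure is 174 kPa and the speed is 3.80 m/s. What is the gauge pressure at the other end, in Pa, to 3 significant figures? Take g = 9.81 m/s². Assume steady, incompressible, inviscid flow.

The volume flow rate is constant, so v₂ = (A₁/A₂)v₁ = (18.4/3.84)·3.80 = 18.2 m/s.
Energy conservation along the streamline gives P₂ = P₁ − ½ρ(v₂² − v₁²) − ρg(h₂ − h₁).
P₂ = 174000 + ½·1020·(3.80² − 18.2²) − 1020·9.81·(−8.62) = 174000 + (-162000) − (-86300) = 98200 Pa.

P₂ ≈ 98200 Pa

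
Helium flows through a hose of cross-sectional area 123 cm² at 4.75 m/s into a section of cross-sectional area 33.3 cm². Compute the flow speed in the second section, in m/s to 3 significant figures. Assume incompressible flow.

The volume flow rate is constant, so v₂ = (A₁/A₂)v₁ = (123/33.3)·4.75 = 17.5 m/s.

17.5 m/s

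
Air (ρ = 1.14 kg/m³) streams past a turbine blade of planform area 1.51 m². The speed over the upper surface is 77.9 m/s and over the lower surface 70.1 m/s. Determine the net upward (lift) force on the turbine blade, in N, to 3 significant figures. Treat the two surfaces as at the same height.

From P + ½ρv² = const at equal height, P_low − P_up = ½ρ(v_up² − v_low²).
ΔP = ½·1.14·(77.9² − 70.1²) = 658 Pa.
Lift = ΔP · A = 658 × 1.51 = 994 N.

F ≈ 994 N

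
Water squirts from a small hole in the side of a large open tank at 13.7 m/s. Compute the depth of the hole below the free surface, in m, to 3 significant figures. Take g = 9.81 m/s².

Torricelli: v = √(2gh), so h = v²/(2g).
h = 13.7²/(2·9.81) = 188/19.62 = 9.57 m.

h = 9.57 m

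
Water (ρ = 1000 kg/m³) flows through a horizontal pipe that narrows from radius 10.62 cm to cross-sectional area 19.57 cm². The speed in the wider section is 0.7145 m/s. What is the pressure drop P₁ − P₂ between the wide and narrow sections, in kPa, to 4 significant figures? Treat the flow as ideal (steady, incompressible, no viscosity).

ΔP ≈ 83.42 kPa

By continuity, v₂ = v₁·A₁/A₂ = 0.7145·(354.3/19.57) = 12.94 m/s.
With no height change, Bernoulli's equation is P₁ + ½ρv₁² = P₂ + ½ρv₂².
P₁ − P₂ = ½·1000·(12.94² − 0.7145²) = ½·1000·166.8 = 83420 Pa.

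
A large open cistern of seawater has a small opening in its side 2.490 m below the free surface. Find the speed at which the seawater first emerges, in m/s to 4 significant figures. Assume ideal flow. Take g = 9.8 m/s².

v = 6.986 m/s

The surface is effectively still and both ends are open, so ½v² = gh and v = √(2·9.8·2.490) = 6.986 m/s.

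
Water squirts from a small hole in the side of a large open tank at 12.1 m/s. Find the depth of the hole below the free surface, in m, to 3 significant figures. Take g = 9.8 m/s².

For a small hole in a large open tank, ½v² = gh, giving h = v²/(2g).
h = 12.1²/(2·9.8) = 146/19.60 = 7.47 m.

h = 7.47 m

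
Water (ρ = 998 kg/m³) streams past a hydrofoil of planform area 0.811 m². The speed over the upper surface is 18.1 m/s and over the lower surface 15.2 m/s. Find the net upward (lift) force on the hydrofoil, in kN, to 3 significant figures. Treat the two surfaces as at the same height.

From P + ½ρv² = const at equal height, P_low − P_up = ½ρ(v_up² − v_low²).
ΔP = ½·998·(18.1² − 15.2²) = 48200 Pa.
Lift = ΔP · A = 48200 × 0.811 = 39100 N.

39.1 kN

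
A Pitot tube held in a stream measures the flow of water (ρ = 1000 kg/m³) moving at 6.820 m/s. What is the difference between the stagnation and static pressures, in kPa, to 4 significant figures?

ΔP ≈ 23.26 kPa

Bernoulli between the free stream and the stagnation point: ½ρv² = P_stag − P_static.
ΔP = ½·1000·6.820² = 23260 Pa.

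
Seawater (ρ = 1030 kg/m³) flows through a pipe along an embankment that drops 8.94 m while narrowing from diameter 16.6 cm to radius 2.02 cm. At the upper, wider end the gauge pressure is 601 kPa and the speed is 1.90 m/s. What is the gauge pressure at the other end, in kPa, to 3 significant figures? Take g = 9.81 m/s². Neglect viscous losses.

The volume flow rate is constant, so v₂ = (A₁/A₂)v₁ = (216/12.8)·1.90 = 32.1 m/s.
Energy conservation along the streamline gives P₂ = P₁ − ½ρ(v₂² − v₁²) − ρg(h₂ − h₁).
P₂ = 601000 + ½·1030·(1.90² − 32.1²) − 1030·9.81·(−8.94) = 601000 + (-528000) − (-90300) = 163000 Pa.

P₂ ≈ 163 kPa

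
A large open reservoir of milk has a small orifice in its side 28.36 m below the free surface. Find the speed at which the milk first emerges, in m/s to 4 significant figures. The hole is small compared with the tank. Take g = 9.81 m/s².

v ≈ 23.59 m/s

Bernoulli from surface to hole (P equal, v_surface ≈ 0): v = √(2gh) = √(2×9.81×28.36) = 23.59 m/s.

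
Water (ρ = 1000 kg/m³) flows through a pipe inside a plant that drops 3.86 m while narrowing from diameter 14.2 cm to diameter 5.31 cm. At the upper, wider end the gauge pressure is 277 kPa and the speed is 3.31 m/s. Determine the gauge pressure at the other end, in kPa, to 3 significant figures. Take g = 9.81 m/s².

Mass conservation (A₁v₁ = A₂v₂) gives v₂ = 3.31 × 158/22.1 = 23.7 m/s.
Bernoulli: P₁ + ½ρv₁² + ρg h₁ = P₂ + ½ρv₂² + ρg h₂, so P₂ = P₁ + ½ρ(v₁² − v₂²) − ρg(h₂ − h₁).
P₂ = 277000 + ½·1000·(3.31² − 23.7²) − 1000·9.81·(−3.86) = 277000 + (-275000) − (-37900) = 40200 Pa.

P₂ = 40.2 kPa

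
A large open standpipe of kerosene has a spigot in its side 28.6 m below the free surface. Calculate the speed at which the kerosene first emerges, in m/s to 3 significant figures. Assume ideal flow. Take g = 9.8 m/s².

v ≈ 23.7 m/s

The surface is effectively still and both ends are open, so ½v² = gh and v = √(2·9.8·28.6) = 23.7 m/s.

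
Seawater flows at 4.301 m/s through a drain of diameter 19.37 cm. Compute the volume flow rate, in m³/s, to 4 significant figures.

Q = A·v = 0.02947 m² × 4.301 m/s = 0.1267 m³/s.

0.1267 m³/s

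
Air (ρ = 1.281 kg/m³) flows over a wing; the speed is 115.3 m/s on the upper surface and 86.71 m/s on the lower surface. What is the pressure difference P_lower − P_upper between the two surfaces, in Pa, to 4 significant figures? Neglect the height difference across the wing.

3699 Pa

With negligible Δh, P + ½ρv² is constant, so P_low − P_up = ½ρ(v_up² − v_low²).
ΔP = ½·1.281·(115.3² − 86.71²) = 3699 Pa.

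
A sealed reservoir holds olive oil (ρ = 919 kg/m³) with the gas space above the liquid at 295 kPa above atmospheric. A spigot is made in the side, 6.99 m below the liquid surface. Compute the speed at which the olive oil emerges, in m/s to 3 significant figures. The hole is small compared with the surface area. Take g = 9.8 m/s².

v ≈ 27.9 m/s

Take point 1 at the surface (v₁ ≈ 0) and point 2 at the hole (at atmospheric pressure). Bernoulli: P₁ + ρg h = P_atm + ½ρv₂².
With P₁ − P_atm = 295000 Pa, v₂ = √(2gh + 2ΔP/ρ) = √(2·9.8·6.99 + 2·295000/919) = 27.9 m/s.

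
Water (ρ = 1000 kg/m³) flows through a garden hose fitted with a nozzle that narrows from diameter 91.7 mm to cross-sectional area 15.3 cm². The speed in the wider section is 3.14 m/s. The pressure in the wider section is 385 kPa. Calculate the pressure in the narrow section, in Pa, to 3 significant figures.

298000 Pa

Continuity gives A₁v₁ = A₂v₂, so v₂ = (66.0 cm²)/(15.3 cm²) × 3.14 m/s = 13.6 m/s.
The pipe is horizontal, so Bernoulli reduces to P₁ + ½ρv₁² = P₂ + ½ρv₂².
P₂ = P₁ − ½ρ(v₂² − v₁²) = 385000 − ½·1000·(13.6² − 3.14²) = 385000 − 86900 = 298000 Pa.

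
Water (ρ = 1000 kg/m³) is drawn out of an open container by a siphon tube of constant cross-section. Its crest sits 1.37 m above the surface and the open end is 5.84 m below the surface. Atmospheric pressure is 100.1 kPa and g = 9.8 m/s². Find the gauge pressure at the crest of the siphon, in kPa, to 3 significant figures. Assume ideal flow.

From the surface to the outlet (both open to atmosphere, surface at rest): v = √(2g·h_out) = √(2·9.8·5.84) = 10.7 m/s.
The bore is uniform, so the speed at the crest is the same v. Bernoulli surface→crest: P_atm = P_top + ½ρv² + ρg·h_top.
P_top = 100100 − ½·1000·10.7² − 1000·9.8·1.37 = 29400 Pa. So P_gauge = P_top − P_atm = -70700 Pa.

P_gauge = -70.7 kPa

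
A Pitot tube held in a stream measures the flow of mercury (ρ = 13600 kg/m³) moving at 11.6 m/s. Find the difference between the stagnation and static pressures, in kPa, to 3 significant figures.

ΔP ≈ 915 kPa

Bernoulli between the free stream and the stagnation point: ½ρv² = P_stag − P_static.
ΔP = ½·13600·11.6² = 915000 Pa.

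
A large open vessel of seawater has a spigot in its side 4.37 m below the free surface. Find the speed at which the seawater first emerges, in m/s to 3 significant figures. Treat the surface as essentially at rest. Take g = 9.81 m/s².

9.26 m/s

Torricelli's result v = √(2gh) gives v = √(2·9.81·4.37) = 9.26 m/s.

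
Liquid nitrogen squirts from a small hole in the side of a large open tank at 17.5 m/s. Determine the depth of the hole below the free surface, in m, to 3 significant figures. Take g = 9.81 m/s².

Torricelli: v = √(2gh), so h = v²/(2g).
h = 17.5²/(2·9.81) = 306/19.62 = 15.6 m.

h ≈ 15.6 m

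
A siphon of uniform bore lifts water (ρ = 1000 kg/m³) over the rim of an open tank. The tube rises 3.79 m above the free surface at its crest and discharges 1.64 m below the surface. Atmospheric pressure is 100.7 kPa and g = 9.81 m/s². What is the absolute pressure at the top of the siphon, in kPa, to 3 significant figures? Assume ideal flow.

P_top ≈ 47.4 kPa

From the surface to the outlet (both open to atmosphere, surface at rest): v = √(2g·h_out) = √(2·9.81·1.64) = 5.67 m/s.
With constant cross-section the crest speed equals v; applying Bernoulli from the surface up to the crest, P_top = P_atm − ½ρv² − ρg·h_top.
P_top = 100700 − ½·1000·5.67² − 1000·9.81·3.79 = 47400 Pa.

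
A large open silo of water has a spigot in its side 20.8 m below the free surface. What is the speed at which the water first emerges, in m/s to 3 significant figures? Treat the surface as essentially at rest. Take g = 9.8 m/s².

v ≈ 20.2 m/s

Torricelli's result v = √(2gh) gives v = √(2·9.8·20.8) = 20.2 m/s.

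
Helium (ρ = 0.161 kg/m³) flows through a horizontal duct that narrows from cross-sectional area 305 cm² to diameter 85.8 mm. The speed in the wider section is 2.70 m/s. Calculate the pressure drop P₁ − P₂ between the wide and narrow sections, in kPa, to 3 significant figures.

By continuity, v₂ = v₁·A₁/A₂ = 2.70·(305/57.8) = 14.2 m/s.
Bernoulli (h₁ = h₂): P₁ − P₂ = ½ρ(v₂² − v₁²).
P₁ − P₂ = ½·0.161·(14.2² − 2.70²) = ½·0.161·196 = 15.7 Pa.

ΔP ≈ 0.0157 kPa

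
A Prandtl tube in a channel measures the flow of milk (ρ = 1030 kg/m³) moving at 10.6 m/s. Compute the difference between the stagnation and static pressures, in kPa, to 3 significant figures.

ΔP ≈ 57.9 kPa

At the stagnation point the flow is brought to rest, so Bernoulli gives P_stag − P_static = ½ρv².
ΔP = ½·1030·10.6² = 57900 Pa.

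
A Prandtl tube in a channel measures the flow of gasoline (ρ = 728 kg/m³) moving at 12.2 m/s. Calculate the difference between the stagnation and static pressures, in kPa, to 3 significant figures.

54.2 kPa

At the stagnation point the flow is brought to rest, so Bernoulli gives P_stag − P_static = ½ρv².
ΔP = ½·728·12.2² = 54200 Pa.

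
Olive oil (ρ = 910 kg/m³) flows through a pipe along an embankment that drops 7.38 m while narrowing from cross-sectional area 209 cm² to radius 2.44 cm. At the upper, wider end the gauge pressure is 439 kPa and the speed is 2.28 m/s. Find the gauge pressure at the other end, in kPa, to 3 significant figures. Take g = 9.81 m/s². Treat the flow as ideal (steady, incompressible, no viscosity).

Continuity gives A₁v₁ = A₂v₂, so v₂ = (209 cm²)/(18.7 cm²) × 2.28 m/s = 25.5 m/s.
Bernoulli: P₁ + ½ρv₁² + ρg h₁ = P₂ + ½ρv₂² + ρg h₂, so P₂ = P₁ + ½ρ(v₁² − v₂²) − ρg(h₂ − h₁).
P₂ = 439000 + ½·910·(2.28² − 25.5²) − 910·9.81·(−7.38) = 439000 + (-293000) − (-65900) = 212000 Pa.

P₂ ≈ 212 kPa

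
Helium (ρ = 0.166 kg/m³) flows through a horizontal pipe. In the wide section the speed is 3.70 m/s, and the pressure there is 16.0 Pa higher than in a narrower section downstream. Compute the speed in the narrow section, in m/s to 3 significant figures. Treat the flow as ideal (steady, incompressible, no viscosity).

Along the level pipe P + ½ρv² is conserved, hence v₂² = v₁² + 2(P₁ − P₂)/ρ.
v₂ = √(3.70² + 2·16.0/0.166) = √(13.7 + 193) = 14.4 m/s.

v₂ ≈ 14.4 m/s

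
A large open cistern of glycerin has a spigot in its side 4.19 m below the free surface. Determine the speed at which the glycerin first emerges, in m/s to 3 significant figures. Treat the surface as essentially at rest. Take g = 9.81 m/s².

v ≈ 9.07 m/s

The surface is effectively still and both ends are open, so ½v² = gh and v = √(2·9.81·4.19) = 9.07 m/s.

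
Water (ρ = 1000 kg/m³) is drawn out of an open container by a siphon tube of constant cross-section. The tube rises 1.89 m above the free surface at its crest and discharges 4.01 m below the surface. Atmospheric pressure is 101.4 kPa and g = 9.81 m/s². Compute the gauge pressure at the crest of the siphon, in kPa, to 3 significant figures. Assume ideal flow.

-57.9 kPa

The outlet speed comes from Torricelli: v = √(2g·4.01) = 8.87 m/s.
The bore is uniform, so the speed at the crest is the same v. Bernoulli surface→crest: P_atm = P_top + ½ρv² + ρg·h_top.
P_top = 101400 − ½·1000·8.87² − 1000·9.81·1.89 = 43500 Pa. So P_gauge = P_top − P_atm = -57900 Pa.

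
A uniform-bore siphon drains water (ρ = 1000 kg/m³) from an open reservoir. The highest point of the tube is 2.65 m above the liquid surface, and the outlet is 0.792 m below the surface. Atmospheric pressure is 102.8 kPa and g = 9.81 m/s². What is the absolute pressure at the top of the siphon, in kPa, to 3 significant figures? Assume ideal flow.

69.0 kPa

Bernoulli surface→outlet gives ½v² = g·h_out, so v = √(2·9.81·0.792) = 3.94 m/s.
The bore is uniform, so the speed at the crest is the same v. Bernoulli surface→crest: P_atm = P_top + ½ρv² + ρg·h_top.
P_top = 102800 − ½·1000·3.94² − 1000·9.81·2.65 = 69000 Pa.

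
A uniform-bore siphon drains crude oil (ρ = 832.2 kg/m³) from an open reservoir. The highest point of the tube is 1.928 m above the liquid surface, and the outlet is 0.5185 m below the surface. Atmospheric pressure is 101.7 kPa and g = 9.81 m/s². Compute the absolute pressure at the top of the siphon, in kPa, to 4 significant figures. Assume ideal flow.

P_top ≈ 81.73 kPa

From the surface to the outlet (both open to atmosphere, surface at rest): v = √(2g·h_out) = √(2·9.81·0.5185) = 3.190 m/s.
Continuity keeps v the same throughout the tube; from surface to crest, P_atm + 0 = P_top + ½ρv² + ρg·h_top.
P_top = 101700 − ½·832.2·3.190² − 832.2·9.81·1.928 = 81730 Pa.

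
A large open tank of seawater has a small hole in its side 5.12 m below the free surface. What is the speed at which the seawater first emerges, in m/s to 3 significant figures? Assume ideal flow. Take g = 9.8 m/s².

v = 10.0 m/s

Torricelli's result v = √(2gh) gives v = √(2·9.8·5.12) = 10.0 m/s.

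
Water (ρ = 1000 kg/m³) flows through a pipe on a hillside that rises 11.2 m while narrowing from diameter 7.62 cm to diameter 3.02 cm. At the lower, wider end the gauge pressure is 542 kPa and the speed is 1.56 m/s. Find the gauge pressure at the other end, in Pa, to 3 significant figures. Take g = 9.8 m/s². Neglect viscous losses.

384000 Pa

Continuity gives A₁v₁ = A₂v₂, so v₂ = (45.6 cm²)/(7.16 cm²) × 1.56 m/s = 9.93 m/s.
Applying Bernoulli between the two ends and solving for P₂: P₂ = P₁ + ½ρ(v₁² − v₂²) − ρgΔh.
P₂ = 542000 + ½·1000·(1.56² − 9.93²) − 1000·9.8·(+11.2) = 542000 + (-48100) − (110000) = 384000 Pa.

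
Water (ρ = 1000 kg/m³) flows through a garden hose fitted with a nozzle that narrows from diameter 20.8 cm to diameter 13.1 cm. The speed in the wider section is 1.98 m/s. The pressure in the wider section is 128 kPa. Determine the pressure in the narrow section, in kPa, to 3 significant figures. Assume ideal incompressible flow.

P₂ ≈ 118 kPa

By continuity, v₂ = v₁·A₁/A₂ = 1.98·(340/135) = 4.99 m/s.
With no height change, Bernoulli's equation is P₁ + ½ρv₁² = P₂ + ½ρv₂².
P₂ = P₁ − ½ρ(v₂² − v₁²) = 128000 − ½·1000·(4.99² − 1.98²) = 128000 − 10500 = 118000 Pa.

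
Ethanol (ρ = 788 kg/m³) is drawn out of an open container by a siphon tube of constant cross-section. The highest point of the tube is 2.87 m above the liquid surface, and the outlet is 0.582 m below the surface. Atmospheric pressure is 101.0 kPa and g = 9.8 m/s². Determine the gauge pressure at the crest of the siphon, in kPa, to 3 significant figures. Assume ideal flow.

P_gauge ≈ -26.7 kPa

The outlet speed comes from Torricelli: v = √(2g·0.582) = 3.38 m/s.
Continuity keeps v the same throughout the tube; from surface to crest, P_atm + 0 = P_top + ½ρv² + ρg·h_top.
P_top = 101000 − ½·788·3.38² − 788·9.8·2.87 = 74300 Pa. So P_gauge = P_top − P_atm = -26700 Pa.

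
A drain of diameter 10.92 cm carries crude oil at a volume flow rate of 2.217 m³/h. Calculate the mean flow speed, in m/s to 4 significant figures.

v ≈ 0.06575 m/s

Q = 2.217 m³/h = 0.0006158 m³/s.
v = Q/A = 0.0006158 / 0.009366 = 0.06575 m/s.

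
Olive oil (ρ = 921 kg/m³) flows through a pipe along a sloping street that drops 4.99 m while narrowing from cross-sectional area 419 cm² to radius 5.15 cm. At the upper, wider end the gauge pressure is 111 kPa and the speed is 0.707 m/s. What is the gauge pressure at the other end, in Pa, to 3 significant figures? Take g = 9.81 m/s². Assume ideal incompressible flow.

Continuity gives A₁v₁ = A₂v₂, so v₂ = (419 cm²)/(83.3 cm²) × 0.707 m/s = 3.56 m/s.
Bernoulli: P₁ + ½ρv₁² + ρg h₁ = P₂ + ½ρv₂² + ρg h₂, so P₂ = P₁ + ½ρ(v₁² − v₂²) − ρg(h₂ − h₁).
P₂ = 111000 + ½·921·(0.707² − 3.56²) − 921·9.81·(−4.99) = 111000 + (-5590) − (-45100) = 150000 Pa.

P₂ = 150000 Pa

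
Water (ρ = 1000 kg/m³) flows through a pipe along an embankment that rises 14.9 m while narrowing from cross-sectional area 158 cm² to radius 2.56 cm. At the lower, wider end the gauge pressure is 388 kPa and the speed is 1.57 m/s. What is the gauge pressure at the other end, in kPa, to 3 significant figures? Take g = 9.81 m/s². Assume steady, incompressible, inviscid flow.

Mass conservation (A₁v₁ = A₂v₂) gives v₂ = 1.57 × 158/20.6 = 12.0 m/s.
Energy conservation along the streamline gives P₂ = P₁ − ½ρ(v₂² − v₁²) − ρg(h₂ − h₁).
P₂ = 388000 + ½·1000·(1.57² − 12.0²) − 1000·9.81·(+14.9) = 388000 + (-71300) − (146000) = 170000 Pa.

170 kPa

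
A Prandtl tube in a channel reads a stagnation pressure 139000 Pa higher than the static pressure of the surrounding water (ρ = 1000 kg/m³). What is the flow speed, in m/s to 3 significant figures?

16.7 m/s

Bernoulli between the free stream and the stagnation point: ½ρv² = P_stag − P_static.
v = √(2ΔP/ρ) = √(2·139000/1000) = 16.7 m/s.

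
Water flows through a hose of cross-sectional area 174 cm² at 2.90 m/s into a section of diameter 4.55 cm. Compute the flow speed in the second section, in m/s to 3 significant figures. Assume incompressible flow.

31.0 m/s

The volume flow rate is constant, so v₂ = (A₁/A₂)v₁ = (174/16.3)·2.90 = 31.0 m/s.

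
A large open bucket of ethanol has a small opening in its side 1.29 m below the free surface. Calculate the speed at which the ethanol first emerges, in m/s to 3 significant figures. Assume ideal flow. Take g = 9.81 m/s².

v ≈ 5.03 m/s

The surface is effectively still and both ends are open, so ½v² = gh and v = √(2·9.81·1.29) = 5.03 m/s.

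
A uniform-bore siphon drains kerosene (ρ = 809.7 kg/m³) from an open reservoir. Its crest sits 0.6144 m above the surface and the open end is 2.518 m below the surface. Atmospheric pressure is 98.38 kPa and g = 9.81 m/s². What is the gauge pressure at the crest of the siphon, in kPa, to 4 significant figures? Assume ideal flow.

The outlet speed comes from Torricelli: v = √(2g·2.518) = 7.029 m/s.
Continuity keeps v the same throughout the tube; from surface to crest, P_atm + 0 = P_top + ½ρv² + ρg·h_top.
P_top = 98380 − ½·809.7·7.029² − 809.7·9.81·0.6144 = 73500 Pa. So P_gauge = P_top − P_atm = -24880 Pa.

-24.88 kPa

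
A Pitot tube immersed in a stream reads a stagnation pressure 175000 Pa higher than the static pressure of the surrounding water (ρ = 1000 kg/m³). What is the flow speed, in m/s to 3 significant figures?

Bernoulli between the free stream and the stagnation point: ½ρv² = P_stag − P_static.
v = √(2ΔP/ρ) = √(2·175000/1000) = 18.7 m/s.

v = 18.7 m/s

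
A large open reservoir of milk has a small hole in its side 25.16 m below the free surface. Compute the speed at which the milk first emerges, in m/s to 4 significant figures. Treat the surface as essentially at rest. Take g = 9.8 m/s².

Bernoulli from surface to hole (P equal, v_surface ≈ 0): v = √(2gh) = √(2×9.8×25.16) = 22.21 m/s.

v ≈ 22.21 m/s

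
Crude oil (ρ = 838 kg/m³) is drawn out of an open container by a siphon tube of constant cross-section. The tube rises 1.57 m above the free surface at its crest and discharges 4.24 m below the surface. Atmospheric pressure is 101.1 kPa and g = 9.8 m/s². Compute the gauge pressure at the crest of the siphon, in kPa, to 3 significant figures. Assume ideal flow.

From the surface to the outlet (both open to atmosphere, surface at rest): v = √(2g·h_out) = √(2·9.8·4.24) = 9.12 m/s.
Continuity keeps v the same throughout the tube; from surface to crest, P_atm + 0 = P_top + ½ρv² + ρg·h_top.
P_top = 101100 − ½·838·9.12² − 838·9.8·1.57 = 53400 Pa. So P_gauge = P_top − P_atm = -47700 Pa.

P_gauge ≈ -47.7 kPa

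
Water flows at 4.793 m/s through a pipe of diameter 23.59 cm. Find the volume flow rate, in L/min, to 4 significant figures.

Q = 12570 L/min

Q = A·v = 0.04371 m² × 4.793 m/s = 0.2095 m³/s.
Converting: 0.2095 m³/s × 60000 = 12570 L/min.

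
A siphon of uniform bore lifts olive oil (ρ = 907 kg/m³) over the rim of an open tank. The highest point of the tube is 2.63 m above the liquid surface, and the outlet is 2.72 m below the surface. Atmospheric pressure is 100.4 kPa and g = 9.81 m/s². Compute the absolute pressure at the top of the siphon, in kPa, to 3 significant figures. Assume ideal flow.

From the surface to the outlet (both open to atmosphere, surface at rest): v = √(2g·h_out) = √(2·9.81·2.72) = 7.31 m/s.
Continuity keeps v the same throughout the tube; from surface to crest, P_atm + 0 = P_top + ½ρv² + ρg·h_top.
P_top = 100400 − ½·907·7.31² − 907·9.81·2.63 = 52800 Pa.

52.8 kPa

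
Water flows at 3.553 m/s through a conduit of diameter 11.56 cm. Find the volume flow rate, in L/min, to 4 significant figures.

Q = A·v = 0.01050 m² × 3.553 m/s = 0.03729 m³/s.
Converting: 0.03729 m³/s × 60000 = 2237 L/min.

Q = 2237 L/min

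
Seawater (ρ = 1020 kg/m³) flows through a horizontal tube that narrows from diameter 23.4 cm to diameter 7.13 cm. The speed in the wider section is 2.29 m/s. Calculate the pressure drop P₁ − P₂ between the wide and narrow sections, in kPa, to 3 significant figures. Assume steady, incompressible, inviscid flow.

The volume flow rate is constant, so v₂ = (A₁/A₂)v₁ = (430/39.9)·2.29 = 24.7 m/s.
With no height change, Bernoulli's equation is P₁ + ½ρv₁² = P₂ + ½ρv₂².
P₁ − P₂ = ½·1020·(24.7² − 2.29²) = ½·1020·603 = 308000 Pa.

ΔP ≈ 308 kPa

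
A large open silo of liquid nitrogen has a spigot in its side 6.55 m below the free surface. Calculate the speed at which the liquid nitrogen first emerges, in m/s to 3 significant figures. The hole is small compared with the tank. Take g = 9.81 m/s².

v = 11.3 m/s

The surface is effectively still and both ends are open, so ½v² = gh and v = √(2·9.81·6.55) = 11.3 m/s.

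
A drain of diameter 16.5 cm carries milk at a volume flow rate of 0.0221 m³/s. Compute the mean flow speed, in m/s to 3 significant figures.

Q = 0.0221 m³/s = 0.0221 m³/s.
v = Q/A = 0.0221 / 0.0214 = 1.03 m/s.

v ≈ 1.03 m/s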